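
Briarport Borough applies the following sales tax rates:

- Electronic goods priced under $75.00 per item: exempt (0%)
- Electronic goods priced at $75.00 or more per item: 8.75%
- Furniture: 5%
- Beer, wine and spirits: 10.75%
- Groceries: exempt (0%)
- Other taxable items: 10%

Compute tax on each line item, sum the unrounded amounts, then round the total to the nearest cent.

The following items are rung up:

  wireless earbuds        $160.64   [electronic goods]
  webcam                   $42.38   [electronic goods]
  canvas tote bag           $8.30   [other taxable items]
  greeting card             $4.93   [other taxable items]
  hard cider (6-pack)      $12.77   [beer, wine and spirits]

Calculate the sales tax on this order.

Wireless earbuds $160.64: electronic goods, $75.00 or more → 8.75% → $14.056
Webcam $42.38: electronic goods, under $75.00 → 0% → $0.00
Canvas tote bag $8.30: other taxable items → 10% → $0.83
Greeting card $4.93: other taxable items → 10% → $0.493
Hard cider (6-pack) $12.77: beer, wine and spirits → 10.75% → $1.372775
Unrounded tax sum = $16.751775 → $16.75

$16.75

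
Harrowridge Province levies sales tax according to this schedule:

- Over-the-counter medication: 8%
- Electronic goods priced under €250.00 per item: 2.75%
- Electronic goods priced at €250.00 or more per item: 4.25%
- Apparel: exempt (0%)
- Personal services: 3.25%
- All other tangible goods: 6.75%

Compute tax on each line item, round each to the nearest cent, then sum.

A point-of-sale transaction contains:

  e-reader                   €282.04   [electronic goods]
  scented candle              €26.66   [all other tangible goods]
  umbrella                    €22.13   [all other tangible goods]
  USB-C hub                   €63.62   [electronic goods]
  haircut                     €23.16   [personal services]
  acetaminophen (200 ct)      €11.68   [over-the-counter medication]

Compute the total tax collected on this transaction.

E-reader €282.04: electronic goods, €250.00 or more → 4.25% → €11.99
Scented candle €26.66: all other tangible goods → 6.75% → €1.80
Umbrella €22.13: all other tangible goods → 6.75% → €1.49
USB-C hub €63.62: electronic goods, under €250.00 → 2.75% → €1.75
Haircut €23.16: personal services → 3.25% → €0.75
Acetaminophen (200 ct) €11.68: over-the-counter medication → 8% → €0.93
Total tax = €11.99 + €1.80 + €1.49 + €1.75 + €0.75 + €0.93 = €18.71

€18.71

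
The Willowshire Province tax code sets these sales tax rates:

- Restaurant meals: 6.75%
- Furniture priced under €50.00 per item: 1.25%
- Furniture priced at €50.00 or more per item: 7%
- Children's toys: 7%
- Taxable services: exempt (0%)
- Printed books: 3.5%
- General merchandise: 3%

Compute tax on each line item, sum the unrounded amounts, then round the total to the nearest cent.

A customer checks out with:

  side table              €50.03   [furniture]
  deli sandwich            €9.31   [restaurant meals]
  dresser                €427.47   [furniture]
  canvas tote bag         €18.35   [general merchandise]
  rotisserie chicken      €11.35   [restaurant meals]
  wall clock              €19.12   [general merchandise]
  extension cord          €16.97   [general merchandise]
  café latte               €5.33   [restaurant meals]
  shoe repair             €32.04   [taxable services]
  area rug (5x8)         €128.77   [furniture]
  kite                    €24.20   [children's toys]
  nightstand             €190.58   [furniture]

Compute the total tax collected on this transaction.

€60.86

Side table €50.03: furniture, €50.00 or more → 7% → €3.5021
Deli sandwich €9.31: restaurant meals → 6.75% → €0.628425
Dresser €427.47: furniture, €50.00 or more → 7% → €29.9229
Canvas tote bag €18.35: general merchandise → 3% → €0.5505
Rotisserie chicken €11.35: restaurant meals → 6.75% → €0.766125
Wall clock €19.12: general merchandise → 3% → €0.5736
Extension cord €16.97: general merchandise → 3% → €0.5091
Café latte €5.33: restaurant meals → 6.75% → €0.359775
Shoe repair €32.04: taxable services → 0% → €0.00
Area rug (5x8) €128.77: furniture, €50.00 or more → 7% → €9.0139
Kite €24.20: children's toys → 7% → €1.694
Nightstand €190.58: furniture, €50.00 or more → 7% → €13.3406
Unrounded tax sum = €60.861025 → €60.86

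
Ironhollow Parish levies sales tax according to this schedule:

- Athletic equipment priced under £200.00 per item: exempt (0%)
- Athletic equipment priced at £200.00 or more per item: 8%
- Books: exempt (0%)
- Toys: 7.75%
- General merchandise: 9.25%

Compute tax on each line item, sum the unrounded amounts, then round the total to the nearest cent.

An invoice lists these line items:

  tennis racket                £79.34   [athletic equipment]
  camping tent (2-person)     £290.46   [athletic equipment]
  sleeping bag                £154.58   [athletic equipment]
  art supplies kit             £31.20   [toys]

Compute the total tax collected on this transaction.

£25.65

Tennis racket £79.34: athletic equipment, under £200.00 → 0% → £0.00
Camping tent (2-person) £290.46: athletic equipment, £200.00 or more → 8% → £23.2368
Sleeping bag £154.58: athletic equipment, under £200.00 → 0% → £0.00
Art supplies kit £31.20: toys → 7.75% → £2.418
Unrounded tax sum = £25.6548 → £25.65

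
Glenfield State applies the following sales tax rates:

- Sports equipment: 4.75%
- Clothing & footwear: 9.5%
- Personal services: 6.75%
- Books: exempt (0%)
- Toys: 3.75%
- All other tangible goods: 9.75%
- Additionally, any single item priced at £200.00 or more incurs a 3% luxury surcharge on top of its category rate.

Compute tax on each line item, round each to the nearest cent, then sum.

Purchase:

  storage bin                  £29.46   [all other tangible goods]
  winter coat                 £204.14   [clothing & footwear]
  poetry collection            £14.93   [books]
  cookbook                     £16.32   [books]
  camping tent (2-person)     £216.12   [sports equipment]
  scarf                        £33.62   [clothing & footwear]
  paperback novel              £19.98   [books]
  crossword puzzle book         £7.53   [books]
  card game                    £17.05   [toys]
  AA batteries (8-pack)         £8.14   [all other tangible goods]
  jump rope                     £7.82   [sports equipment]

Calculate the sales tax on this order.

Storage bin £29.46: all other tangible goods → 9.75% → £2.87
Winter coat £204.14: clothing & footwear → 9.5% + 3% surcharge = 12.5% → £25.52
Poetry collection £14.93: books → 0% → £0.00
Cookbook £16.32: books → 0% → £0.00
Camping tent (2-person) £216.12: sports equipment → 4.75% + 3% surcharge = 7.75% → £16.75
Scarf £33.62: clothing & footwear → 9.5% → £3.19
Paperback novel £19.98: books → 0% → £0.00
Crossword puzzle book £7.53: books → 0% → £0.00
Card game £17.05: toys → 3.75% → £0.64
AA batteries (8-pack) £8.14: all other tangible goods → 9.75% → £0.79
Jump rope £7.82: sports equipment → 4.75% → £0.37
Total tax = £2.87 + £25.52 + £16.75 + £3.19 + £0.64 + £0.79 + £0.37 = £50.13

£50.13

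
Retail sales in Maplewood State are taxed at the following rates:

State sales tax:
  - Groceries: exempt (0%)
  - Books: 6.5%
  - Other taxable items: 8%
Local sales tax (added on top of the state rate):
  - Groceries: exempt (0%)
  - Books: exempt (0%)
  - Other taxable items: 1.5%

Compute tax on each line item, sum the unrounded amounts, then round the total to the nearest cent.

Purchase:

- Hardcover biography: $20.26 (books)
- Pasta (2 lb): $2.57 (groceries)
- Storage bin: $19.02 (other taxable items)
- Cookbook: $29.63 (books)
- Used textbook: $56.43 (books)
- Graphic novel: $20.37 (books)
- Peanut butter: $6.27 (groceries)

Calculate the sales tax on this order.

Hardcover biography $20.26: books → 6.5% + 0% local = 6.5% → $1.3169
Pasta (2 lb) $2.57: groceries → 0% + 0% local = 0% → $0.00
Storage bin $19.02: other taxable items → 8% + 1.5% local = 9.5% → $1.8069
Cookbook $29.63: books → 6.5% + 0% local = 6.5% → $1.92595
Used textbook $56.43: books → 6.5% + 0% local = 6.5% → $3.66795
Graphic novel $20.37: books → 6.5% + 0% local = 6.5% → $1.32405
Peanut butter $6.27: groceries → 0% + 0% local = 0% → $0.00
Unrounded tax sum = $10.04175 → $10.04

$10.04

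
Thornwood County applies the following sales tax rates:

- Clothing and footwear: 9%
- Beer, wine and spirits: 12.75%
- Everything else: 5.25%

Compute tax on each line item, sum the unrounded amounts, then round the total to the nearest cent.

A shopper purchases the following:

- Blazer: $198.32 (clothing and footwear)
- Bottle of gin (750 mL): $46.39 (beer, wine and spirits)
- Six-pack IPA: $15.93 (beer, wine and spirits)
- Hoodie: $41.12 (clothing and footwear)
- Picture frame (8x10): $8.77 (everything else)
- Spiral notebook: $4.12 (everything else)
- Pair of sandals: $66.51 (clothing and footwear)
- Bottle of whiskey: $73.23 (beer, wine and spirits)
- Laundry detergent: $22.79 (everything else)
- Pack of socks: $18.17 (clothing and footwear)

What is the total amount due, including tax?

$543.68

Blazer $198.32: clothing and footwear → 9% → $17.8488
Bottle of gin (750 mL) $46.39: beer, wine and spirits → 12.75% → $5.914725
Six-pack IPA $15.93: beer, wine and spirits → 12.75% → $2.031075
Hoodie $41.12: clothing and footwear → 9% → $3.7008
Picture frame (8x10) $8.77: everything else → 5.25% → $0.460425
Spiral notebook $4.12: everything else → 5.25% → $0.2163
Pair of sandals $66.51: clothing and footwear → 9% → $5.9859
Bottle of whiskey $73.23: beer, wine and spirits → 12.75% → $9.336825
Laundry detergent $22.79: everything else → 5.25% → $1.196475
Pack of socks $18.17: clothing and footwear → 9% → $1.6353
Subtotal = $495.35; unrounded tax = $48.326625 → $48.33; total due = $543.68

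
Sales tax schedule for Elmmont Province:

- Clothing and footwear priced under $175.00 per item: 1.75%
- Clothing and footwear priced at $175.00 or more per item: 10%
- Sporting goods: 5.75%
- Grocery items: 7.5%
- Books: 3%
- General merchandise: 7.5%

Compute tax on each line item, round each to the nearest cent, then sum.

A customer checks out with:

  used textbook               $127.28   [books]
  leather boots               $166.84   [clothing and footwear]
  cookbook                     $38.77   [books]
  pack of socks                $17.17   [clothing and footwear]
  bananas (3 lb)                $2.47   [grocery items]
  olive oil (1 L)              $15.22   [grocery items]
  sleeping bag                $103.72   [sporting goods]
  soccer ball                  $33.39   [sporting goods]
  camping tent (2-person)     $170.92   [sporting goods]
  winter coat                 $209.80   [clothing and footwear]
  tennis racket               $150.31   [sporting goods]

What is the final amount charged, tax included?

Used textbook $127.28: books → 3% → $3.82
Leather boots $166.84: clothing and footwear, under $175.00 → 1.75% → $2.92
Cookbook $38.77: books → 3% → $1.16
Pack of socks $17.17: clothing and footwear, under $175.00 → 1.75% → $0.30
Bananas (3 lb) $2.47: grocery items → 7.5% → $0.19
Olive oil (1 L) $15.22: grocery items → 7.5% → $1.14
Sleeping bag $103.72: sporting goods → 5.75% → $5.96
Soccer ball $33.39: sporting goods → 5.75% → $1.92
Camping tent (2-person) $170.92: sporting goods → 5.75% → $9.83
Winter coat $209.80: clothing and footwear, $175.00 or more → 10% → $20.98
Tennis racket $150.31: sporting goods → 5.75% → $8.64
Subtotal = $1035.89; tax = $56.86; total due = $1092.75

$1092.75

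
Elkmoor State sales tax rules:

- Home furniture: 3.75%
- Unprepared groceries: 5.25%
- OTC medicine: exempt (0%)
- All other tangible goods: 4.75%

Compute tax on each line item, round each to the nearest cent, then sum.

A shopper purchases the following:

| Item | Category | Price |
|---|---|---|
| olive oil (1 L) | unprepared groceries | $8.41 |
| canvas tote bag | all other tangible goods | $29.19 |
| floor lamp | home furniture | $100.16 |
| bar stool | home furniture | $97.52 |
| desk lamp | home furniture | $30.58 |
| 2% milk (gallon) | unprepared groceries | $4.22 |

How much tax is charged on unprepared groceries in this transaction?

Olive oil (1 L) $8.41: unprepared groceries → 5.25% → $0.44
2% milk (gallon) $4.22: unprepared groceries → 5.25% → $0.22
Tax on unprepared groceries = $0.44 + $0.22 = $0.66

$0.66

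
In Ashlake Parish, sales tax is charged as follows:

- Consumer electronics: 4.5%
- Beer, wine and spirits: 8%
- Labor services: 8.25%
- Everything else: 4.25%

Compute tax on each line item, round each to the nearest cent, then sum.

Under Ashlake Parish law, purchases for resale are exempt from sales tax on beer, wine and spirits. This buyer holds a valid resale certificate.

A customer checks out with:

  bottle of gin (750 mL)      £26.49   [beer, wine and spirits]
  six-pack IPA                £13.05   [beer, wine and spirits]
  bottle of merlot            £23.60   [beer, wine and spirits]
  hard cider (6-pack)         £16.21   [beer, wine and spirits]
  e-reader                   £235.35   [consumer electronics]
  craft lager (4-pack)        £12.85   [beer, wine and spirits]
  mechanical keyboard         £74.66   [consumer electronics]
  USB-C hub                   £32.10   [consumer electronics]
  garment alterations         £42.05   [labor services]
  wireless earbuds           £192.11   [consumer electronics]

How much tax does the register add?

£27.50

Bottle of gin (750 mL) £26.49: beer, wine and spirits, buyer-exempt → 0% → £0.00
Six-pack IPA £13.05: beer, wine and spirits, buyer-exempt → 0% → £0.00
Bottle of merlot £23.60: beer, wine and spirits, buyer-exempt → 0% → £0.00
Hard cider (6-pack) £16.21: beer, wine and spirits, buyer-exempt → 0% → £0.00
E-reader £235.35: consumer electronics → 4.5% → £10.59
Craft lager (4-pack) £12.85: beer, wine and spirits, buyer-exempt → 0% → £0.00
Mechanical keyboard £74.66: consumer electronics → 4.5% → £3.36
USB-C hub £32.10: consumer electronics → 4.5% → £1.44
Garment alterations £42.05: labor services → 8.25% → £3.47
Wireless earbuds £192.11: consumer electronics → 4.5% → £8.64
Total tax = £10.59 + £3.36 + £1.44 + £3.47 + £8.64 = £27.50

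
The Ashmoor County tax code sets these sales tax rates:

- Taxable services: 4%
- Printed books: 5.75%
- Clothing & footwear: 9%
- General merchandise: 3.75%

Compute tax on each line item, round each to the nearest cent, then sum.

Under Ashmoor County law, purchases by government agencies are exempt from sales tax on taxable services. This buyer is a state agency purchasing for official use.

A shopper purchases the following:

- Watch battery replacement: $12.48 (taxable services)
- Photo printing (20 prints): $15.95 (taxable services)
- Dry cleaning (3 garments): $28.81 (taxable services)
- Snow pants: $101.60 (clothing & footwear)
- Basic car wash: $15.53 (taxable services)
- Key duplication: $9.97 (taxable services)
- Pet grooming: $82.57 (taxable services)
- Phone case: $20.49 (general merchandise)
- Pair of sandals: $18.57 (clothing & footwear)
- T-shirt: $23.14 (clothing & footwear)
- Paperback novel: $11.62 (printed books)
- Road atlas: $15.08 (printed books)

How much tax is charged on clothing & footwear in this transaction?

Snow pants $101.60: clothing & footwear → 9% → $9.14
Pair of sandals $18.57: clothing & footwear → 9% → $1.67
T-shirt $23.14: clothing & footwear → 9% → $2.08
Tax on clothing & footwear = $9.14 + $1.67 + $2.08 = $12.89

$12.89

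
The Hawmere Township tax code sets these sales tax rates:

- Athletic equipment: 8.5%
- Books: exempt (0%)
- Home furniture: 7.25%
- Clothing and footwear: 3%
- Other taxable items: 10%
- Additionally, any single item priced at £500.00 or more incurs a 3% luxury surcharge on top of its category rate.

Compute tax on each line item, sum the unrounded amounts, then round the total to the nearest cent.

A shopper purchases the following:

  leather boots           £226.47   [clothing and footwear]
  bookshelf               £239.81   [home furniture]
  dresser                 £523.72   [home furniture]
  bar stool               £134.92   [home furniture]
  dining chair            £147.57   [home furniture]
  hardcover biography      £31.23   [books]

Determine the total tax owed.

Leather boots £226.47: clothing and footwear → 3% → £6.7941
Bookshelf £239.81: home furniture → 7.25% → £17.386225
Dresser £523.72: home furniture → 7.25% + 3% surcharge = 10.25% → £53.6813
Bar stool £134.92: home furniture → 7.25% → £9.7817
Dining chair £147.57: home furniture → 7.25% → £10.698825
Hardcover biography £31.23: books → 0% → £0.00
Unrounded tax sum = £98.34215 → £98.34

£98.34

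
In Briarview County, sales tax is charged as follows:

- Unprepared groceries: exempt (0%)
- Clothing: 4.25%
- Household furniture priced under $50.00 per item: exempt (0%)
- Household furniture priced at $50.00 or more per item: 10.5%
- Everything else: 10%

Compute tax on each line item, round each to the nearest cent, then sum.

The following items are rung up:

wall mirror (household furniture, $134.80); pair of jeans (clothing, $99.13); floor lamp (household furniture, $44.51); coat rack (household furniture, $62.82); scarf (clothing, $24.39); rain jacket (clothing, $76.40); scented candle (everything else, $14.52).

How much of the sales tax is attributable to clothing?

$8.50

Pair of jeans $99.13: clothing → 4.25% → $4.21
Scarf $24.39: clothing → 4.25% → $1.04
Rain jacket $76.40: clothing → 4.25% → $3.25
Tax on clothing = $4.21 + $1.04 + $3.25 = $8.50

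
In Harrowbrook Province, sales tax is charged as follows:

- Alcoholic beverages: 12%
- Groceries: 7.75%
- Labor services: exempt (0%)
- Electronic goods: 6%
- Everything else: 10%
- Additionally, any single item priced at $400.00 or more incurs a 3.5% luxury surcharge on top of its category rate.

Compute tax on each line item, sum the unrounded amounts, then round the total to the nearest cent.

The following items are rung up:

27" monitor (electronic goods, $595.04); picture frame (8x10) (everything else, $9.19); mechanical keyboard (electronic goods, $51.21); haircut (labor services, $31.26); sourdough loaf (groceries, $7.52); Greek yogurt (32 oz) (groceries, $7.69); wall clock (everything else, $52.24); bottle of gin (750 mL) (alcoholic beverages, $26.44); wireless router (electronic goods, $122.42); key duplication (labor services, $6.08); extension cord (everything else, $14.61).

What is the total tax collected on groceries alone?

Sourdough loaf $7.52: groceries → 7.75% → $0.5828
Greek yogurt (32 oz) $7.69: groceries → 7.75% → $0.595975
Tax on groceries: unrounded sum = $1.178775 → $1.18

$1.18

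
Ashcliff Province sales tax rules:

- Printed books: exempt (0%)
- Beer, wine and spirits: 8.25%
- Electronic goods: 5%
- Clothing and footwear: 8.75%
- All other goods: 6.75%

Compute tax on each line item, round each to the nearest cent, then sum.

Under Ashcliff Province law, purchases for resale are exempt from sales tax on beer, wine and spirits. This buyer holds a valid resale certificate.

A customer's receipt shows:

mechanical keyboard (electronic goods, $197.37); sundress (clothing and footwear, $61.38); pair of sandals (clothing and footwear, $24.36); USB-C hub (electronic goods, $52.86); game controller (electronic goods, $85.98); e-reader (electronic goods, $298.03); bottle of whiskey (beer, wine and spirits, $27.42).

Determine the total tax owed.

$39.21

Mechanical keyboard $197.37: electronic goods → 5% → $9.87
Sundress $61.38: clothing and footwear → 8.75% → $5.37
Pair of sandals $24.36: clothing and footwear → 8.75% → $2.13
USB-C hub $52.86: electronic goods → 5% → $2.64
Game controller $85.98: electronic goods → 5% → $4.30
E-reader $298.03: electronic goods → 5% → $14.90
Bottle of whiskey $27.42: beer, wine and spirits, buyer-exempt → 0% → $0.00
Total tax = $9.87 + $5.37 + $2.13 + $2.64 + $4.30 + $14.90 = $39.21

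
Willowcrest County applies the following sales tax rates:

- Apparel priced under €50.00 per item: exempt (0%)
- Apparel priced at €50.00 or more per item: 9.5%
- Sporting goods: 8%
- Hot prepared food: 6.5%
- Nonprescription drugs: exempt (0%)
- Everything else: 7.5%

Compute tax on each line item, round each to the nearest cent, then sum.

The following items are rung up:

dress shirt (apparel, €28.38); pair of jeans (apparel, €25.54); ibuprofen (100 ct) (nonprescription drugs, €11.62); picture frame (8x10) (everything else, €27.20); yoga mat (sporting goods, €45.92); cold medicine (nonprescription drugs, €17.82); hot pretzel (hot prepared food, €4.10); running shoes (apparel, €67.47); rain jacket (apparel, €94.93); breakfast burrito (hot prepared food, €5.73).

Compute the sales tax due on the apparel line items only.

Dress shirt €28.38: apparel, under €50.00 → 0% → €0.00
Pair of jeans €25.54: apparel, under €50.00 → 0% → €0.00
Running shoes €67.47: apparel, €50.00 or more → 9.5% → €6.41
Rain jacket €94.93: apparel, €50.00 or more → 9.5% → €9.02
Tax on apparel = €0.00 + €0.00 + €6.41 + €9.02 = €15.43

€15.43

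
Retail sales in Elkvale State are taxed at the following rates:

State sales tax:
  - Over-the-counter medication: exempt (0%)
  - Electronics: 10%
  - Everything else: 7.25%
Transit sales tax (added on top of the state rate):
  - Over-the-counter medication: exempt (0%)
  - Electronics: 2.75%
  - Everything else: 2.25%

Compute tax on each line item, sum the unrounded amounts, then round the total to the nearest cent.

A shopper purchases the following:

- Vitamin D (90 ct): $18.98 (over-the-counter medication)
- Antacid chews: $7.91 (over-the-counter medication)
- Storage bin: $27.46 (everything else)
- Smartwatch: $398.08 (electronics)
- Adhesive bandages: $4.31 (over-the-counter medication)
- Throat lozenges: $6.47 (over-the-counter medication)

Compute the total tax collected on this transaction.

Vitamin D (90 ct) $18.98: over-the-counter medication → 0% + 0% transit = 0% → $0.00
Antacid chews $7.91: over-the-counter medication → 0% + 0% transit = 0% → $0.00
Storage bin $27.46: everything else → 7.25% + 2.25% transit = 9.5% → $2.6087
Smartwatch $398.08: electronics → 10% + 2.75% transit = 12.75% → $50.7552
Adhesive bandages $4.31: over-the-counter medication → 0% + 0% transit = 0% → $0.00
Throat lozenges $6.47: over-the-counter medication → 0% + 0% transit = 0% → $0.00
Unrounded tax sum = $53.3639 → $53.36

$53.36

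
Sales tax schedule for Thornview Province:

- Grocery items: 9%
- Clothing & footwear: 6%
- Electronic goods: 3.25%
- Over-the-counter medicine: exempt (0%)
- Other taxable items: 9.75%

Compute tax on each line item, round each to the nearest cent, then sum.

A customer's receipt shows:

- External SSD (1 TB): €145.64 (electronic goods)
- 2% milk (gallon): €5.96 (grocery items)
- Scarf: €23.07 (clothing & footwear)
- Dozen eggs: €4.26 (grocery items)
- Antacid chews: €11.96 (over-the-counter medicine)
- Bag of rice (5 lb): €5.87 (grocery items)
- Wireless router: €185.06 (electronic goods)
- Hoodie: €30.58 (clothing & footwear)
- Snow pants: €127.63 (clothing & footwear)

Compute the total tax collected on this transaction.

€23.06

External SSD (1 TB) €145.64: electronic goods → 3.25% → €4.73
2% milk (gallon) €5.96: grocery items → 9% → €0.54
Scarf €23.07: clothing & footwear → 6% → €1.38
Dozen eggs €4.26: grocery items → 9% → €0.38
Antacid chews €11.96: over-the-counter medicine → 0% → €0.00
Bag of rice (5 lb) €5.87: grocery items → 9% → €0.53
Wireless router €185.06: electronic goods → 3.25% → €6.01
Hoodie €30.58: clothing & footwear → 6% → €1.83
Snow pants €127.63: clothing & footwear → 6% → €7.66
Total tax = €4.73 + €0.54 + €1.38 + €0.38 + €0.53 + €6.01 + €1.83 + €7.66 = €23.06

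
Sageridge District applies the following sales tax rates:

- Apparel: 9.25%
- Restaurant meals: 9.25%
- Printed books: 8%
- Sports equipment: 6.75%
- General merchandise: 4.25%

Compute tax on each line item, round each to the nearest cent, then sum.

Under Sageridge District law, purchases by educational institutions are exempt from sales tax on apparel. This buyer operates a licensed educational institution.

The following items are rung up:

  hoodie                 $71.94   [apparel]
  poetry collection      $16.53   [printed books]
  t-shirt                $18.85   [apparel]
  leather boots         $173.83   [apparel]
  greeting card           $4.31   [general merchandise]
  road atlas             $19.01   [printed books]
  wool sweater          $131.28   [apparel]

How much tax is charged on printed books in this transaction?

$2.84

Poetry collection $16.53: printed books → 8% → $1.32
Road atlas $19.01: printed books → 8% → $1.52
Tax on printed books = $1.32 + $1.52 = $2.84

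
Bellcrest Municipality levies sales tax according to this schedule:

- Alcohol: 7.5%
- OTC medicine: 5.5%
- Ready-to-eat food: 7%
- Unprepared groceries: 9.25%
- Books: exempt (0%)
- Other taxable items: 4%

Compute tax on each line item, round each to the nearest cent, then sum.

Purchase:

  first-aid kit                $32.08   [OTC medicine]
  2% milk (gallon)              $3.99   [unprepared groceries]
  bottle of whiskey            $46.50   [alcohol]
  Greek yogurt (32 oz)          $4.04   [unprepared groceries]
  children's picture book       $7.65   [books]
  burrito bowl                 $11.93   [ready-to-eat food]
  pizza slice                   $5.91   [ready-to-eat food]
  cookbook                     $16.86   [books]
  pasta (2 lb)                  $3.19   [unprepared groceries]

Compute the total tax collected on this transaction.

$7.54

First-aid kit $32.08: OTC medicine → 5.5% → $1.76
2% milk (gallon) $3.99: unprepared groceries → 9.25% → $0.37
Bottle of whiskey $46.50: alcohol → 7.5% → $3.49
Greek yogurt (32 oz) $4.04: unprepared groceries → 9.25% → $0.37
Children's picture book $7.65: books → 0% → $0.00
Burrito bowl $11.93: ready-to-eat food → 7% → $0.84
Pizza slice $5.91: ready-to-eat food → 7% → $0.41
Cookbook $16.86: books → 0% → $0.00
Pasta (2 lb) $3.19: unprepared groceries → 9.25% → $0.30
Total tax = $1.76 + $0.37 + $3.49 + $0.37 + $0.84 + $0.41 + $0.30 = $7.54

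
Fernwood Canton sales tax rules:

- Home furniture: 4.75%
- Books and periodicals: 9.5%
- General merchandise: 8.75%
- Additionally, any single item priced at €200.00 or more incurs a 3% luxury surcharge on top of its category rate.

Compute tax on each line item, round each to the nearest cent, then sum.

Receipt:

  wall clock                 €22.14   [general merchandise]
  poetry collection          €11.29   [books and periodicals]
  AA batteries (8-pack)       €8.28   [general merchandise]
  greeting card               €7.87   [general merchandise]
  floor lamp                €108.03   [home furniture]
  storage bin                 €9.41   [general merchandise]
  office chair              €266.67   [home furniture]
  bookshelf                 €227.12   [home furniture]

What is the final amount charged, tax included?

Wall clock €22.14: general merchandise → 8.75% → €1.94
Poetry collection €11.29: books and periodicals → 9.5% → €1.07
AA batteries (8-pack) €8.28: general merchandise → 8.75% → €0.72
Greeting card €7.87: general merchandise → 8.75% → €0.69
Floor lamp €108.03: home furniture → 4.75% → €5.13
Storage bin €9.41: general merchandise → 8.75% → €0.82
Office chair €266.67: home furniture → 4.75% + 3% surcharge = 7.75% → €20.67
Bookshelf €227.12: home furniture → 4.75% + 3% surcharge = 7.75% → €17.60
Subtotal = €660.81; tax = €48.64; total due = €709.45

€709.45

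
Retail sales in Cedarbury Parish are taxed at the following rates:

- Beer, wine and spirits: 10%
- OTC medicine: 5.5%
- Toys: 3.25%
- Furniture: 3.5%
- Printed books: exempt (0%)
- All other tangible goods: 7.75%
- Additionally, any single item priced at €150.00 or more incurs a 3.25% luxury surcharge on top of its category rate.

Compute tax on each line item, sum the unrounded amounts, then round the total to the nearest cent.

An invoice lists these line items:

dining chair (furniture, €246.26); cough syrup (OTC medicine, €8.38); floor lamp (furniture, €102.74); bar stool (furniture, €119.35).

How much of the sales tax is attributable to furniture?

Dining chair €246.26: furniture → 3.5% + 3.25% surcharge = 6.75% → €16.62255
Floor lamp €102.74: furniture → 3.5% → €3.5959
Bar stool €119.35: furniture → 3.5% → €4.17725
Tax on furniture: unrounded sum = €24.3957 → €24.40

€24.40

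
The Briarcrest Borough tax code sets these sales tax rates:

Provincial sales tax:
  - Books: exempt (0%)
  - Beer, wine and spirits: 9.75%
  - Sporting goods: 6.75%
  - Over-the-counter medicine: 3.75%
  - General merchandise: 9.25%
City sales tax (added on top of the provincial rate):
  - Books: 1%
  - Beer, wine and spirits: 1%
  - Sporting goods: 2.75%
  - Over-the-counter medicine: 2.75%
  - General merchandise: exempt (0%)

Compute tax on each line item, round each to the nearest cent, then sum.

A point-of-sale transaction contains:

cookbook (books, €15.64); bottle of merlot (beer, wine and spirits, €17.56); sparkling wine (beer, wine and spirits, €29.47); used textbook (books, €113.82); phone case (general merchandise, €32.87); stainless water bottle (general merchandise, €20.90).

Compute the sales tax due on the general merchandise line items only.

Phone case €32.87: general merchandise → 9.25% + 0% city = 9.25% → €3.04
Stainless water bottle €20.90: general merchandise → 9.25% + 0% city = 9.25% → €1.93
Tax on general merchandise = €3.04 + €1.93 = €4.97

€4.97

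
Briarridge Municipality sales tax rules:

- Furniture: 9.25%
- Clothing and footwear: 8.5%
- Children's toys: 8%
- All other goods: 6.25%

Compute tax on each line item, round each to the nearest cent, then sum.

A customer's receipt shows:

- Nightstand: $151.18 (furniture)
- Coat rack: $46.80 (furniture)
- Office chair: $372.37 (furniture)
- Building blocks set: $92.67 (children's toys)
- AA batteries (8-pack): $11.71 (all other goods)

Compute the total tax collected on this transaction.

Nightstand $151.18: furniture → 9.25% → $13.98
Coat rack $46.80: furniture → 9.25% → $4.33
Office chair $372.37: furniture → 9.25% → $34.44
Building blocks set $92.67: children's toys → 8% → $7.41
AA batteries (8-pack) $11.71: all other goods → 6.25% → $0.73
Total tax = $13.98 + $4.33 + $34.44 + $7.41 + $0.73 = $60.89

$60.89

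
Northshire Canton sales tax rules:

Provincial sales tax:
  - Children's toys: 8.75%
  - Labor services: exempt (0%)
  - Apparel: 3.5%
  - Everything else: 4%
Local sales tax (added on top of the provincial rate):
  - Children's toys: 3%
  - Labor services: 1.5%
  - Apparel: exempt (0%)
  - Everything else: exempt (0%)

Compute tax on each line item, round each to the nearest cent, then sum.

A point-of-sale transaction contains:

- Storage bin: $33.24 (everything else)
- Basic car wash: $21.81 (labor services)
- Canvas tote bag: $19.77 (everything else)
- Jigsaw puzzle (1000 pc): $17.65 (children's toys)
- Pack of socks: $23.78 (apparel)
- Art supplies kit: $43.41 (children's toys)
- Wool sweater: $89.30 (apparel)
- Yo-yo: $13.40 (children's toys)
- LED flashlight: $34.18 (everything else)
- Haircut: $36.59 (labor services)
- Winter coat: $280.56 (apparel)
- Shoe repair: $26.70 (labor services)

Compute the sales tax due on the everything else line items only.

Storage bin $33.24: everything else → 4% + 0% local = 4% → $1.33
Canvas tote bag $19.77: everything else → 4% + 0% local = 4% → $0.79
LED flashlight $34.18: everything else → 4% + 0% local = 4% → $1.37
Tax on everything else = $1.33 + $0.79 + $1.37 = $3.49

$3.49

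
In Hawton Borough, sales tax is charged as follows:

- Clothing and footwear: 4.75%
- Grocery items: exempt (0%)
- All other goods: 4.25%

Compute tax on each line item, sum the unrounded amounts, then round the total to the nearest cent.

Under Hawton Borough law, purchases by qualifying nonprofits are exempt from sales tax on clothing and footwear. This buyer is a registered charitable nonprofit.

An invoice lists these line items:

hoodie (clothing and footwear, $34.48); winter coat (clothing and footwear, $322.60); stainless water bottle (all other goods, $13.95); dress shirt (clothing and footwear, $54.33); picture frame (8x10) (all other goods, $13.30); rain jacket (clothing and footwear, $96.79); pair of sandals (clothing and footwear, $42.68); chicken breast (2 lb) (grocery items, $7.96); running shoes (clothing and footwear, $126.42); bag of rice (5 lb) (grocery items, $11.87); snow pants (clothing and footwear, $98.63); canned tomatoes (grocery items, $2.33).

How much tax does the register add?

Hoodie $34.48: clothing and footwear, buyer-exempt → 0% → $0.00
Winter coat $322.60: clothing and footwear, buyer-exempt → 0% → $0.00
Stainless water bottle $13.95: all other goods → 4.25% → $0.592875
Dress shirt $54.33: clothing and footwear, buyer-exempt → 0% → $0.00
Picture frame (8x10) $13.30: all other goods → 4.25% → $0.56525
Rain jacket $96.79: clothing and footwear, buyer-exempt → 0% → $0.00
Pair of sandals $42.68: clothing and footwear, buyer-exempt → 0% → $0.00
Chicken breast (2 lb) $7.96: grocery items → 0% → $0.00
Running shoes $126.42: clothing and footwear, buyer-exempt → 0% → $0.00
Bag of rice (5 lb) $11.87: grocery items → 0% → $0.00
Snow pants $98.63: clothing and footwear, buyer-exempt → 0% → $0.00
Canned tomatoes $2.33: grocery items → 0% → $0.00
Unrounded tax sum = $1.158125 → $1.16

$1.16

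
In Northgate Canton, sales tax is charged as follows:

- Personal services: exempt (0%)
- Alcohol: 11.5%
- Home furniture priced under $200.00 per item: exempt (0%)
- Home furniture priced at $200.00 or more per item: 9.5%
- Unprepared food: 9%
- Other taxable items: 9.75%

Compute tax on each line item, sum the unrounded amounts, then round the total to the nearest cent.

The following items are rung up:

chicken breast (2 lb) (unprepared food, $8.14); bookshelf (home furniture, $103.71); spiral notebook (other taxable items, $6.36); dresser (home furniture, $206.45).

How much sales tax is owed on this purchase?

Chicken breast (2 lb) $8.14: unprepared food → 9% → $0.7326
Bookshelf $103.71: home furniture, under $200.00 → 0% → $0.00
Spiral notebook $6.36: other taxable items → 9.75% → $0.6201
Dresser $206.45: home furniture, $200.00 or more → 9.5% → $19.61275
Unrounded tax sum = $20.96545 → $20.97

$20.97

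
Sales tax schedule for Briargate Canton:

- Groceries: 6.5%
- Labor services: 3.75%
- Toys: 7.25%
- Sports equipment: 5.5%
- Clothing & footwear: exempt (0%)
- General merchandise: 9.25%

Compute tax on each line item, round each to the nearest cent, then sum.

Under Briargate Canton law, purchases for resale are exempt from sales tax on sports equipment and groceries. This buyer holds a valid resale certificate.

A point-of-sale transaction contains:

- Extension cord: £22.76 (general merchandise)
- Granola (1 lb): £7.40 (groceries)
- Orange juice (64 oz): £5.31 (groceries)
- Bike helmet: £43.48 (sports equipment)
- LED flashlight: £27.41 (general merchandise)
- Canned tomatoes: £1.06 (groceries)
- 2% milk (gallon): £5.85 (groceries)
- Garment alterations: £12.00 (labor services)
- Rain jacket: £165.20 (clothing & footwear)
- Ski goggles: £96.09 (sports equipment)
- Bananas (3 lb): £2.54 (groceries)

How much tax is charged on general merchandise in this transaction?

£4.65

Extension cord £22.76: general merchandise → 9.25% → £2.11
LED flashlight £27.41: general merchandise → 9.25% → £2.54
Tax on general merchandise = £2.11 + £2.54 = £4.65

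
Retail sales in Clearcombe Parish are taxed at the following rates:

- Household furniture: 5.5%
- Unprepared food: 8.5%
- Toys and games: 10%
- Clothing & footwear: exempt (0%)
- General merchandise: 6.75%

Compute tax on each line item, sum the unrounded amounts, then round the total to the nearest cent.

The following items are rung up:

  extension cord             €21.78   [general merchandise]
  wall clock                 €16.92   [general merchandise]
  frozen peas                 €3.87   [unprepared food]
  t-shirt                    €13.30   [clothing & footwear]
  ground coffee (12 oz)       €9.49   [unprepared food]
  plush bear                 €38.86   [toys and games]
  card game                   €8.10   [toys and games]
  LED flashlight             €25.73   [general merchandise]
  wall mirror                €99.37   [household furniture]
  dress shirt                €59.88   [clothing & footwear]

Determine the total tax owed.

€15.65

Extension cord €21.78: general merchandise → 6.75% → €1.47015
Wall clock €16.92: general merchandise → 6.75% → €1.1421
Frozen peas €3.87: unprepared food → 8.5% → €0.32895
T-shirt €13.30: clothing & footwear → 0% → €0.00
Ground coffee (12 oz) €9.49: unprepared food → 8.5% → €0.80665
Plush bear €38.86: toys and games → 10% → €3.886
Card game €8.10: toys and games → 10% → €0.81
LED flashlight €25.73: general merchandise → 6.75% → €1.736775
Wall mirror €99.37: household furniture → 5.5% → €5.46535
Dress shirt €59.88: clothing & footwear → 0% → €0.00
Unrounded tax sum = €15.645975 → €15.65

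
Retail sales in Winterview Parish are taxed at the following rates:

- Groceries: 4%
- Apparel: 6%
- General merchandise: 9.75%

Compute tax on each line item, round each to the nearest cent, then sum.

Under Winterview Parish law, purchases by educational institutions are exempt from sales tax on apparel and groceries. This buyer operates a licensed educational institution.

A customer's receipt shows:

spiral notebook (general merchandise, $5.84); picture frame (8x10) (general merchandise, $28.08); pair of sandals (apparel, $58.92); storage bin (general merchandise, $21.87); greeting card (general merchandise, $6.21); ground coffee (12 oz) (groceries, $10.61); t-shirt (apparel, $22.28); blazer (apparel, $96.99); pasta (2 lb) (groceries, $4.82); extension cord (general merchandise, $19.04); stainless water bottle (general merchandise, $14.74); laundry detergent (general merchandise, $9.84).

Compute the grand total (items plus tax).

Spiral notebook $5.84: general merchandise → 9.75% → $0.57
Picture frame (8x10) $28.08: general merchandise → 9.75% → $2.74
Pair of sandals $58.92: apparel, buyer-exempt → 0% → $0.00
Storage bin $21.87: general merchandise → 9.75% → $2.13
Greeting card $6.21: general merchandise → 9.75% → $0.61
Ground coffee (12 oz) $10.61: groceries, buyer-exempt → 0% → $0.00
T-shirt $22.28: apparel, buyer-exempt → 0% → $0.00
Blazer $96.99: apparel, buyer-exempt → 0% → $0.00
Pasta (2 lb) $4.82: groceries, buyer-exempt → 0% → $0.00
Extension cord $19.04: general merchandise → 9.75% → $1.86
Stainless water bottle $14.74: general merchandise → 9.75% → $1.44
Laundry detergent $9.84: general merchandise → 9.75% → $0.96
Subtotal = $299.24; tax = $10.31; total due = $309.55

$309.55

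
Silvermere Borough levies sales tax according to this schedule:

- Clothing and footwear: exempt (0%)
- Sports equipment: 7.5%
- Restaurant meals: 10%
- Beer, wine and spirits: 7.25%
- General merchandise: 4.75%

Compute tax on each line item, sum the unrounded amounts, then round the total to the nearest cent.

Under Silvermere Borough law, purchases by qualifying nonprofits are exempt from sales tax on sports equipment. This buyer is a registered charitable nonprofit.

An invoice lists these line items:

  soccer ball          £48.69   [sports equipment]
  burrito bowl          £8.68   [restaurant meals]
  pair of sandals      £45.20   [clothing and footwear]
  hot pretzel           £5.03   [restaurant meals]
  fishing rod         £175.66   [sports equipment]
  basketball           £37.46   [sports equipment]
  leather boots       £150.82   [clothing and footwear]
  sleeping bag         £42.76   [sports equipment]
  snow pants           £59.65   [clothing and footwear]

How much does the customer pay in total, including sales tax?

Soccer ball £48.69: sports equipment, buyer-exempt → 0% → £0.00
Burrito bowl £8.68: restaurant meals → 10% → £0.868
Pair of sandals £45.20: clothing and footwear → 0% → £0.00
Hot pretzel £5.03: restaurant meals → 10% → £0.503
Fishing rod £175.66: sports equipment, buyer-exempt → 0% → £0.00
Basketball £37.46: sports equipment, buyer-exempt → 0% → £0.00
Leather boots £150.82: clothing and footwear → 0% → £0.00
Sleeping bag £42.76: sports equipment, buyer-exempt → 0% → £0.00
Snow pants £59.65: clothing and footwear → 0% → £0.00
Subtotal = £573.95; unrounded tax = £1.371 → £1.37; total due = £575.32

£575.32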